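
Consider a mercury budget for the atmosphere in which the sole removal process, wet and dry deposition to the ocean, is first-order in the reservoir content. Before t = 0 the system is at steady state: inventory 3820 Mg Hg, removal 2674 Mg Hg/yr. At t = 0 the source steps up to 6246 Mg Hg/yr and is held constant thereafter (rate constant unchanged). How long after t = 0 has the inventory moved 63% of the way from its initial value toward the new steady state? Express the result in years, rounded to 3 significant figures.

1.42 yr

τ = M₀/F₀ = 3820/2674 = 1.429 yr.
The remaining gap fraction is e^(−t/τ); 63% covered ⇒ e^(−t/τ) = 0.370.
t = −τ ln(0.370) = 1.429 × 0.9943 = 1.420 yr.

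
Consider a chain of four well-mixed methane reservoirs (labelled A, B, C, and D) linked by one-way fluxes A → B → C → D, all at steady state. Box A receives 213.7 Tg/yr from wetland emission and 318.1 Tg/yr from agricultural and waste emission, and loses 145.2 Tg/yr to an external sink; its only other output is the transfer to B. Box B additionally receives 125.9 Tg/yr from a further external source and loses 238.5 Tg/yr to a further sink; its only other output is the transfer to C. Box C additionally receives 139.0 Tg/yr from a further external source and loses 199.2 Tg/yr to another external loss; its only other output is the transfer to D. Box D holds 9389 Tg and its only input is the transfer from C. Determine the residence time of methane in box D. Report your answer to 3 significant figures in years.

43.9 yr

Box A: F(A→B) = (213.7 + 318.1) − 145.2 = 386.60 Tg/yr.
Box B: F(B→C) = (386.60 + 125.9) − 238.5 = 274.00 Tg/yr.
Box C: F(C→D) = (274.00 + 139.0) − 199.2 = 213.80 Tg/yr.
Box D throughput = its input = 213.80 Tg/yr; τ = 9389 / 213.80 = 43.91 yr.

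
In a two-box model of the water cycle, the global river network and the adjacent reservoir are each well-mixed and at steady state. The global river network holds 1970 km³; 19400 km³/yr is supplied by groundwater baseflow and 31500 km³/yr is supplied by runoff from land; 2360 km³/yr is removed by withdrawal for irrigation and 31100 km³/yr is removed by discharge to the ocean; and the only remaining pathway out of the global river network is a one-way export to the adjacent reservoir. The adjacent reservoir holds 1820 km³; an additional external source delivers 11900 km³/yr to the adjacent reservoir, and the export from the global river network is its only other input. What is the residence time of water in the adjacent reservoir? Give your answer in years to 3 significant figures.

Balance the global river network: ΣF_in = 19400 + 31500 = 50900 km³/yr.
Export to the adjacent reservoir = ΣF_in − (2360 + 31100) = 17440 km³/yr.
Total input to the adjacent reservoir = 17440 + 11900 = 29340 km³/yr; at steady state this equals its total output.
τ = M / F = 1820 / 29340 = 0.06203 yr.

0.0620 yr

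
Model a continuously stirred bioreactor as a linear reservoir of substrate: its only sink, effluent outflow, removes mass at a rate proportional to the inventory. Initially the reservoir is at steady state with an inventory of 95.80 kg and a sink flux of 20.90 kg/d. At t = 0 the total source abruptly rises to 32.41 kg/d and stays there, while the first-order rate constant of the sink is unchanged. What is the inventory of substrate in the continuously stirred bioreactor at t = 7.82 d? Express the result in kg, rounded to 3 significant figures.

139 kg

Residence time τ = M₀/F₀ = 4.584 d. The eventual steady state is M_∞ = M₀·(F₁/F₀) = 95.80 × 32.41/20.90 = 148.56 kg.
The anomaly ΔM(t) = M(t) − M_∞ decays as ΔM₀·e^(−t/τ) with ΔM₀ = 95.80 − 148.56 = −52.76 kg.
At t = 7.82 d, e^(−t/τ) = e^(−1.706) = 0.1816, so ΔM = −9.580 kg and M = 148.56 − 9.580 = 138.98 kg.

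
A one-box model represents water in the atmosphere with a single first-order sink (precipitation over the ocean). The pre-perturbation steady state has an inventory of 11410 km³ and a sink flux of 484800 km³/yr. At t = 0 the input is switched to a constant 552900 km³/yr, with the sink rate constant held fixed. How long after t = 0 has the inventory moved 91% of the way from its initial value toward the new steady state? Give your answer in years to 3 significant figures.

0.0567 yr

τ = M₀/F₀ = 11410/484800 = 0.02354 yr.
The remaining gap fraction is e^(−t/τ); 91% covered ⇒ e^(−t/τ) = 0.0900.
t = −τ ln(0.0900) = 0.02354 × 2.408 = 0.05667 yr.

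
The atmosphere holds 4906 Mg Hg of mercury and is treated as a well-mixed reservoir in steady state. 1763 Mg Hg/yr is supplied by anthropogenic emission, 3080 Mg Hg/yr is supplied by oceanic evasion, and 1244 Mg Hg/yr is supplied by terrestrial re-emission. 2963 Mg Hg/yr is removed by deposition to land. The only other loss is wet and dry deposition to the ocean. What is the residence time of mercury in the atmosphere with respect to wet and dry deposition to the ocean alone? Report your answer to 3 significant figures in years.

At steady state ΣF_in = ΣF_out.
ΣF_in = 1763 + 3080 + 1244 = 6087.0 Mg Hg/yr.
Wet and dry deposition to the ocean flux = ΣF_in − (2963) = 6087.0 − 2963 = 3124 Mg Hg/yr.
τ = M / F = 4906 / 3124 = 1.570 yr.

1.57 yr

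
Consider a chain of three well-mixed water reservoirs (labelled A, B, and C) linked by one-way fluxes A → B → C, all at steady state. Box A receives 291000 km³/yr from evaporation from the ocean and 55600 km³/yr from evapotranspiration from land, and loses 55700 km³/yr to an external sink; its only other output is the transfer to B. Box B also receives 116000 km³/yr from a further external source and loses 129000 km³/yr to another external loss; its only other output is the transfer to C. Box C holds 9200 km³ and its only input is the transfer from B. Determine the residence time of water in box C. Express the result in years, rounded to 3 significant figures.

Box A: F(A→B) = (291000 + 55600) − 55700 = 290900 km³/yr.
Box B: F(B→C) = (290900 + 116000) − 129000 = 277900 km³/yr.
Box C throughput = its input = 277900 km³/yr; τ = 9200 / 277900 = 0.03311 yr.

0.0331 yr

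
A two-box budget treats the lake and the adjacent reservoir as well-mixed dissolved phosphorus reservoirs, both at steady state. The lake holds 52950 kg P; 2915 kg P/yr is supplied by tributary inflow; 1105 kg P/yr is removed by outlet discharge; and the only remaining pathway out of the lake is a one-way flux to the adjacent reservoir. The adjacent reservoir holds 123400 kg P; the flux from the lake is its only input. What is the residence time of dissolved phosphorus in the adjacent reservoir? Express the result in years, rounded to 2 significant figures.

68 yr

Balance the lake: ΣF_in = 2915.0 kg P/yr.
Flux to the adjacent reservoir = ΣF_in − (1105) = 1810.0 kg P/yr.
At steady state the output of the adjacent reservoir equals its input, 1810.0 kg P/yr.
τ = M / F = 123400 / 1810.0 = 68.18 yr.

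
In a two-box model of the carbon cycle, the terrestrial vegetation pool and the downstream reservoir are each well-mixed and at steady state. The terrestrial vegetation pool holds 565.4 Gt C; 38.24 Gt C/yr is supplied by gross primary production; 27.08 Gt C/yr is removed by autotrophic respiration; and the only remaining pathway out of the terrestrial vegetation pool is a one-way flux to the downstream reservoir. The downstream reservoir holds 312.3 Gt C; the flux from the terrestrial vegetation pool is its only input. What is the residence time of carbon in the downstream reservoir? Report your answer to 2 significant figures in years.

Balance the terrestrial vegetation pool: ΣF_in = 38.240 Gt C/yr.
Flux to the downstream reservoir = ΣF_in − (27.08) = 11.160 Gt C/yr.
At steady state the output of the downstream reservoir equals its input, 11.160 Gt C/yr.
τ = M / F = 312.3 / 11.160 = 27.98 yr.

28 yr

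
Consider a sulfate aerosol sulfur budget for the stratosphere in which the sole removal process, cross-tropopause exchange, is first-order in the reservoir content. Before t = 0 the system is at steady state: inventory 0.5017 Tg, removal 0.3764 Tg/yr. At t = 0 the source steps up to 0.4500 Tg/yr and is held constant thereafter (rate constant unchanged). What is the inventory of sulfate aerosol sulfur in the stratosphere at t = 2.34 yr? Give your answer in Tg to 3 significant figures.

τ = M₀/F₀ = 0.5017/0.3764 = 1.333 yr; rate constant k = 1/τ.
New steady state M_∞ = F₁/k = F₁·τ = 0.4500 × 1.333 = 0.59980 Tg.
M(t) = M_∞ + (M₀ − M_∞)·e^(−t/τ); t/τ = 2.34/1.333 = 1.756, so e^(−t/τ) = 0.1728.
M(t) = 0.59980 − 0.09810 × 0.1728 = 0.58285 Tg.

0.583 Tg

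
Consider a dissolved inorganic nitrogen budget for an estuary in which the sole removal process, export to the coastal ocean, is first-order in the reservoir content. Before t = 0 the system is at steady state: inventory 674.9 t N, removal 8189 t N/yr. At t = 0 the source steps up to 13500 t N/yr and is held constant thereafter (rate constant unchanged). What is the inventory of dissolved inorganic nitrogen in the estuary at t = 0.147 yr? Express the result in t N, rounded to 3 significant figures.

1040 t N

Residence time τ = M₀/F₀ = 0.08242 yr. The eventual steady state is M_∞ = M₀·(F₁/F₀) = 674.9 × 13500/8189 = 1112.6 t N.
The anomaly ΔM(t) = M(t) − M_∞ decays as ΔM₀·e^(−t/τ) with ΔM₀ = 674.9 − 1112.6 = −437.7 t N.
At t = 0.147 yr, e^(−t/τ) = e^(−1.784) = 0.1680, so ΔM = −73.55 t N and M = 1112.6 − 73.55 = 1039.1 t N.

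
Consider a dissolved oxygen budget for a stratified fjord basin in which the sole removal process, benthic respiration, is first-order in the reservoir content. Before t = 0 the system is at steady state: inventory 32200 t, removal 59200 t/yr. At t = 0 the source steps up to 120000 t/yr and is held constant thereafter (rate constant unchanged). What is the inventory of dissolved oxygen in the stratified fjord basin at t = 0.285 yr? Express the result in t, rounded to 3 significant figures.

45700 t

τ = M₀/F₀ = 32200/59200 = 0.5439 yr; rate constant k = 1/τ.
New steady state M_∞ = F₁/k = F₁·τ = 120000 × 0.5439 = 65270 t.
M(t) = M_∞ + (M₀ − M_∞)·e^(−t/τ); t/τ = 0.285/0.5439 = 0.5240, so e^(−t/τ) = 0.5922.
M(t) = 65270 − 33070 × 0.5922 = 45687 t.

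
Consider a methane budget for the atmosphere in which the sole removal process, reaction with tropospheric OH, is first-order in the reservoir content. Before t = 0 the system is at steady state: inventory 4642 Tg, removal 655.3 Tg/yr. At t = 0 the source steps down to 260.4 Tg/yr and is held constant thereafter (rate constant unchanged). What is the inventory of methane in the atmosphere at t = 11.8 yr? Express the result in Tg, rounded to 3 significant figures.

Residence time τ = M₀/F₀ = 7.084 yr. The eventual steady state is M_∞ = M₀·(F₁/F₀) = 4642 × 260.4/655.3 = 1844.6 Tg.
The anomaly ΔM(t) = M(t) − M_∞ decays as ΔM₀·e^(−t/τ) with ΔM₀ = 4642 − 1844.6 = 2797 Tg.
At t = 11.8 yr, e^(−t/τ) = e^(−1.666) = 0.1890, so ΔM = 528.8 Tg and M = 1844.6 + 528.8 = 2373.4 Tg.

2370 Tg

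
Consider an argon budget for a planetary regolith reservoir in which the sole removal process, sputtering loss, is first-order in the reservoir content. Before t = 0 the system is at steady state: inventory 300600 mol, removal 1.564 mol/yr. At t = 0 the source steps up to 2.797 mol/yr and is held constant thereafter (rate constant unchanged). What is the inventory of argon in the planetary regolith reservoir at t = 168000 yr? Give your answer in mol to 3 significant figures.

The sink rate constant is k = F₀/M₀ = 1.564/300600 = 5.203×10^-6 yr⁻¹.
Solving dM/dt = F₁ − kM with M(0) = M₀ gives M(t) = F₁/k + (M₀ − F₁/k)·e^(−kt).
F₁/k = 2.797/5.203×10^-6 = 537580 mol; kt = 5.203×10^-6 × 168000 = 0.8741, e^(−kt) = 0.4172.
M(168000) = 537580 + (300600 − 537580) × 0.4172 = 537580 − 98880 = 438700 mol.

439000 mol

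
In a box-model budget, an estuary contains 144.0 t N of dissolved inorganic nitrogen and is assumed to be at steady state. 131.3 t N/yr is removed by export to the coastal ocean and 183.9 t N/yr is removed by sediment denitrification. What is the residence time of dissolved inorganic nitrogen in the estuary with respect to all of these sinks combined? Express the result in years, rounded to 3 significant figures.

Total removal flux = 131.3 + 183.9 = 315.20 t N/yr.
τ = M / ΣF_out = 144.0 / 315.20 = 0.4569 yr.

0.457 yr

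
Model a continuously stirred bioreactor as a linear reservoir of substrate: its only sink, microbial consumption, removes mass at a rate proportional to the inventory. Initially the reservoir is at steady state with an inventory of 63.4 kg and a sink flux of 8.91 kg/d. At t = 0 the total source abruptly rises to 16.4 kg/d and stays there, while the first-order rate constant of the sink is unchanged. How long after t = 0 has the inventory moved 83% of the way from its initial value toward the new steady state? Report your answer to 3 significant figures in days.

τ = M₀/F₀ = 63.4/8.91 = 7.116 d.
The remaining gap fraction is e^(−t/τ); 83% covered ⇒ e^(−t/τ) = 0.170.
t = −τ ln(0.170) = 7.116 × 1.772 = 12.61 d.

12.6 d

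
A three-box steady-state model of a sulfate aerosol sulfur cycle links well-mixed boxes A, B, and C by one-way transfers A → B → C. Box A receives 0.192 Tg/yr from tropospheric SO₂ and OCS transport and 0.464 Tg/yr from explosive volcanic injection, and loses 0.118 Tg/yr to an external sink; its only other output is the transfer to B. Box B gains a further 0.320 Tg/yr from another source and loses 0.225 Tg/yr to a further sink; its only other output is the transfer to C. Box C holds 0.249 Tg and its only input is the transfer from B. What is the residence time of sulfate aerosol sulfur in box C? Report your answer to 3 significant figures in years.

0.393 yr

Box A: F(A→B) = (0.192 + 0.464) − 0.118 = 0.53800 Tg/yr.
Box B: F(B→C) = (0.53800 + 0.320) − 0.225 = 0.63300 Tg/yr.
Box C throughput = its input = 0.63300 Tg/yr; τ = 0.249 / 0.63300 = 0.3934 yr.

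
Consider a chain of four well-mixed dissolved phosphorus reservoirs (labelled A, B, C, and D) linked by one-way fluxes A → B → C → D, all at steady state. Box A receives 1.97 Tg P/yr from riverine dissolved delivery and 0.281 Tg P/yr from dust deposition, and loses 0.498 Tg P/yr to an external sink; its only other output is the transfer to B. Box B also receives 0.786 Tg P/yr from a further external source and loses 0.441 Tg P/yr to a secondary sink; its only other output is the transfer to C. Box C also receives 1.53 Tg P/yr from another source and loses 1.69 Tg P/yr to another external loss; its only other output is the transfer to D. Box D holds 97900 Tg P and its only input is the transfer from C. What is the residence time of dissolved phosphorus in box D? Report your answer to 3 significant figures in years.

Box A: F(A→B) = (1.97 + 0.281) − 0.498 = 1.7530 Tg P/yr.
Box B: F(B→C) = (1.7530 + 0.786) − 0.441 = 2.0980 Tg P/yr.
Box C: F(C→D) = (2.0980 + 1.53) − 1.69 = 1.9380 Tg P/yr.
Box D throughput = its input = 1.9380 Tg P/yr; τ = 97900 / 1.9380 = 50520 yr.

50500 yr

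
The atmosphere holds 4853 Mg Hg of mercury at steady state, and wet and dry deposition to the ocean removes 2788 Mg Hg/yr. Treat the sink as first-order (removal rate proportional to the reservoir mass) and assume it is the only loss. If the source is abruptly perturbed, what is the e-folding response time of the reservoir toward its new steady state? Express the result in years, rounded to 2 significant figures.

For a linear reservoir the response time equals the residence time τ = M/F.
τ = 4853 / 2788 = 1.741 yr.

1.7 yr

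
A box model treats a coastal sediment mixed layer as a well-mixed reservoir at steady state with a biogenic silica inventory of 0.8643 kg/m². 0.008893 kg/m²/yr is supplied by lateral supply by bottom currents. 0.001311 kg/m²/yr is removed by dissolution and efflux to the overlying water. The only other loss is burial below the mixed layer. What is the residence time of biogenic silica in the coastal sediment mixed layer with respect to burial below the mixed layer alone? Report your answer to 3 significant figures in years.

114 yr

At steady state ΣF_in = ΣF_out.
ΣF_in = 0.0088930 kg/m²/yr.
Burial below the mixed layer flux = ΣF_in − (0.001311) = 0.0088930 − 0.001311 = 0.007582 kg/m²/yr.
τ = M / F = 0.8643 / 0.007582 = 114.0 yr.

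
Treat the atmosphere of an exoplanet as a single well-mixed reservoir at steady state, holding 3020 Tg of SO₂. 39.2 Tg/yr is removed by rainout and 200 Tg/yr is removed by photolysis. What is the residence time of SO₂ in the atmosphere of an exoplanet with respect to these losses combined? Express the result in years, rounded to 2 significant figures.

13 yr

Total removal = 39.20 + 200.0 = 239.20 Tg/yr.
τ = M / ΣF_out = 3020 / 239.20 = 12.63 yr.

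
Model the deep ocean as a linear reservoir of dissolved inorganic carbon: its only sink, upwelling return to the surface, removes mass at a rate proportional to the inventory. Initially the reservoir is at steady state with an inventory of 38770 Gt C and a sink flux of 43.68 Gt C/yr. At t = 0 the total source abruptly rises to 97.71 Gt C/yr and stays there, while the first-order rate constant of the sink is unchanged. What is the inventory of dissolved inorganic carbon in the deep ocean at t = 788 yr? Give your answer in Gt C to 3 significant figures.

The sink rate constant is k = F₀/M₀ = 43.68/38770 = 0.001127 yr⁻¹.
Solving dM/dt = F₁ − kM with M(0) = M₀ gives M(t) = F₁/k + (M₀ − F₁/k)·e^(−kt).
F₁/k = 97.71/0.001127 = 86727 Gt C; kt = 0.001127 × 788 = 0.8878, e^(−kt) = 0.4116.
M(788) = 86727 + (38770 − 86727) × 0.4116 = 86727 − 19740 = 66989 Gt C.

67000 Gt C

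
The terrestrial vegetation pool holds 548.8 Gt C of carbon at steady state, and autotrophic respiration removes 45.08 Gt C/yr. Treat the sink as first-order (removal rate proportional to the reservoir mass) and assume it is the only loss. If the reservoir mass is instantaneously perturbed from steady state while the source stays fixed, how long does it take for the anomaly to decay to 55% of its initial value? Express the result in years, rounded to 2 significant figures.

7.3 yr

For a linear reservoir the anomaly decays as exp(−t/τ) with τ = M/F = 548.8/45.08 = 12.17 yr.
exp(−t/τ) = 0.55 ⇒ t = −τ ln(0.55) = 12.17 × 0.5978 = 7.278 yr.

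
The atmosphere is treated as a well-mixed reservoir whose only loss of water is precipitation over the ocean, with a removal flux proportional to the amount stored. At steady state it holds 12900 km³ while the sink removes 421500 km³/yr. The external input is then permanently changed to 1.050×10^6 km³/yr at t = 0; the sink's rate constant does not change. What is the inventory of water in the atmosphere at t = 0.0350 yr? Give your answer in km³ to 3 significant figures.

τ = M₀/F₀ = 12900/421500 = 0.03060 yr; rate constant k = 1/τ.
New steady state M_∞ = F₁/k = F₁·τ = 1.050×10^6 × 0.03060 = 32135 km³.
M(t) = M_∞ + (M₀ − M_∞)·e^(−t/τ); t/τ = 0.0350/0.03060 = 1.144, so e^(−t/τ) = 0.3187.
M(t) = 32135 − 19240 × 0.3187 = 26006 km³.

26000 km³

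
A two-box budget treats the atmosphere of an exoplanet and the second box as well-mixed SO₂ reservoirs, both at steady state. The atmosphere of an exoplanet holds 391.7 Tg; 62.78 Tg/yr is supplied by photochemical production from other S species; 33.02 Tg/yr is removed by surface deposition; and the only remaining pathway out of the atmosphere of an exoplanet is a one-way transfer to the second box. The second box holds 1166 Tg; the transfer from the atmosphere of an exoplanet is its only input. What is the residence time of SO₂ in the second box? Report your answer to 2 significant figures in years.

Balance the atmosphere of an exoplanet: ΣF_in = 62.780 Tg/yr.
Transfer to the second box = ΣF_in − (33.02) = 29.760 Tg/yr.
At steady state the output of the second box equals its input, 29.760 Tg/yr.
τ = M / F = 1166 / 29.760 = 39.18 yr.

39 yr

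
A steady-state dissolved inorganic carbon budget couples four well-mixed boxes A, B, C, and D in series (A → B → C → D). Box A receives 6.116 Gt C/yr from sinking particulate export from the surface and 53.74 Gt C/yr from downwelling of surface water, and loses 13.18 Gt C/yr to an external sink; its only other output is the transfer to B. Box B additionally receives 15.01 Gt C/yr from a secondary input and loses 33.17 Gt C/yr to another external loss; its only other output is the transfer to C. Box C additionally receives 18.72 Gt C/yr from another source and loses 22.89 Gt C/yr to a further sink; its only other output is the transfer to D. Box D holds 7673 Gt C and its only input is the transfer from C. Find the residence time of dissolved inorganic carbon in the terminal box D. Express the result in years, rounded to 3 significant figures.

315 yr

Box A: F(A→B) = (6.116 + 53.74) − 13.18 = 46.676 Gt C/yr.
Box B: F(B→C) = (46.676 + 15.01) − 33.17 = 28.516 Gt C/yr.
Box C: F(C→D) = (28.516 + 18.72) − 22.89 = 24.346 Gt C/yr.
Box D throughput = its input = 24.346 Gt C/yr; τ = 7673 / 24.346 = 315.2 yr.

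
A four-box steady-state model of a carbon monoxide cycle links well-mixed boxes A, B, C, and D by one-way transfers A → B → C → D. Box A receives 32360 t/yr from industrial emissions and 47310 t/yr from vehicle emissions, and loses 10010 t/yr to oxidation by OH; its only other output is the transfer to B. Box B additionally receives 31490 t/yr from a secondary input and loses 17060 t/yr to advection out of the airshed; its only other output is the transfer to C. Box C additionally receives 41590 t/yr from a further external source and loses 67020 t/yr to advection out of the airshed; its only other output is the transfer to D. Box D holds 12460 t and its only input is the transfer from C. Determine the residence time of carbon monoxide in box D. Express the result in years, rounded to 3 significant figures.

0.212 yr

Box A: F(A→B) = (32360 + 47310) − 10010 = 69660 t/yr.
Box B: F(B→C) = (69660 + 31490) − 17060 = 84090 t/yr.
Box C: F(C→D) = (84090 + 41590) − 67020 = 58660 t/yr.
Box D throughput = its input = 58660 t/yr; τ = 12460 / 58660 = 0.2124 yr.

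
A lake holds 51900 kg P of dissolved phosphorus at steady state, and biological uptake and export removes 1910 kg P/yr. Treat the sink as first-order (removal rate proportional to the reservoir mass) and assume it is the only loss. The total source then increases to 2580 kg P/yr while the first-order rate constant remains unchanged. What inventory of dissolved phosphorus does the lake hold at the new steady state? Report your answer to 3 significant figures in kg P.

Rate constant k = F/M = 1910 / 51900 = 0.03680 yr⁻¹.
At the new steady state, source = k·M_new ⇒ M_new = 2580 / 0.03680 = 70110 kg P.
(Equivalently M_new = M × F_new/F_old = 51900 × 2580/1910.)

70100 kg P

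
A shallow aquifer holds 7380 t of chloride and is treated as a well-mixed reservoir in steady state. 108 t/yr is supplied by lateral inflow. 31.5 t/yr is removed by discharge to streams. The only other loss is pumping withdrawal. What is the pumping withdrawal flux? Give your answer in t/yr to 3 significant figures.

76.5 t/yr

At steady state ΣF_in = ΣF_out.
ΣF_in = 108.00 t/yr.
Pumping withdrawal flux = ΣF_in − (31.5) = 108.00 − 31.50 = 76.50 t/yr.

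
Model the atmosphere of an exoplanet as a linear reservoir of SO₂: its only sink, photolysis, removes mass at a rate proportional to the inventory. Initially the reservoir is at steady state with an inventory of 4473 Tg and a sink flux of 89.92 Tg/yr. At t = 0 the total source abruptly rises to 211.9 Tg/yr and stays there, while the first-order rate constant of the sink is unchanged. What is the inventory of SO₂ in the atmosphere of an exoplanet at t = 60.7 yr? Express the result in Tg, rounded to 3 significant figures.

τ = M₀/F₀ = 4473/89.92 = 49.74 yr; rate constant k = 1/τ.
New steady state M_∞ = F₁/k = F₁·τ = 211.9 × 49.74 = 10541 Tg.
M(t) = M_∞ + (M₀ − M_∞)·e^(−t/τ); t/τ = 60.7/49.74 = 1.220, so e^(−t/τ) = 0.2952.
M(t) = 10541 − 6068 × 0.2952 = 8749.8 Tg.

8750 Tg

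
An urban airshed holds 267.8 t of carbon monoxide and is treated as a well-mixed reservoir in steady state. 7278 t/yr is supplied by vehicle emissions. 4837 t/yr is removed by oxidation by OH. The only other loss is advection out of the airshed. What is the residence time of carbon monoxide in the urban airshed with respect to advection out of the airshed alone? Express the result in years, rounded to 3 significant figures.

At steady state ΣF_in = ΣF_out.
ΣF_in = 7278.0 t/yr.
Advection out of the airshed flux = ΣF_in − (4837) = 7278.0 − 4837 = 2441 t/yr.
τ = M / F = 267.8 / 2441 = 0.1097 yr.

0.110 yr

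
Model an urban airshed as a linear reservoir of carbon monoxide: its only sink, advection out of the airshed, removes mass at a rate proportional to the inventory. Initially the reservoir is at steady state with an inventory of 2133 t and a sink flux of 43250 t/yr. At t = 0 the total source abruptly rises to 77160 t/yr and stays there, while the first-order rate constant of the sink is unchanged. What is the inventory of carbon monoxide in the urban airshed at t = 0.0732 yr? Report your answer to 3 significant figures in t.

3430 t

Residence time τ = M₀/F₀ = 0.04932 yr. The eventual steady state is M_∞ = M₀·(F₁/F₀) = 2133 × 77160/43250 = 3805.4 t.
The anomaly ΔM(t) = M(t) − M_∞ decays as ΔM₀·e^(−t/τ) with ΔM₀ = 2133 − 3805.4 = −1672 t.
At t = 0.0732 yr, e^(−t/τ) = e^(−1.484) = 0.2267, so ΔM = −379.1 t and M = 3805.4 − 379.1 = 3426.3 t.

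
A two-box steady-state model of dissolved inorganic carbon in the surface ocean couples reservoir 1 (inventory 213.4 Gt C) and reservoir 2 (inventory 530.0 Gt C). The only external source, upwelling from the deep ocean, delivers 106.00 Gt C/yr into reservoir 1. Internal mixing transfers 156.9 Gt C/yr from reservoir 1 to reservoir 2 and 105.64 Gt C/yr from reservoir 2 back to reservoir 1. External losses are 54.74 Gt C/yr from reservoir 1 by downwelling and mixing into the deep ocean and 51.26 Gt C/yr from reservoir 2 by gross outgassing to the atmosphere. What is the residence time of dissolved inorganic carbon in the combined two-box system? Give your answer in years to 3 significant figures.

Treat the two boxes together as one reservoir: the mixing fluxes between them are internal recycling, so τ = ΣM / Σ(external losses).
M_total = 213.4 + 530.0 = 743.40 Gt C.
ΣF_external_out = 54.74 + 51.26 = 106.00 Gt C/yr.
τ = M_total / ΣF_ext = 743.40 / 106.00 = 7.013 yr.

7.01 yr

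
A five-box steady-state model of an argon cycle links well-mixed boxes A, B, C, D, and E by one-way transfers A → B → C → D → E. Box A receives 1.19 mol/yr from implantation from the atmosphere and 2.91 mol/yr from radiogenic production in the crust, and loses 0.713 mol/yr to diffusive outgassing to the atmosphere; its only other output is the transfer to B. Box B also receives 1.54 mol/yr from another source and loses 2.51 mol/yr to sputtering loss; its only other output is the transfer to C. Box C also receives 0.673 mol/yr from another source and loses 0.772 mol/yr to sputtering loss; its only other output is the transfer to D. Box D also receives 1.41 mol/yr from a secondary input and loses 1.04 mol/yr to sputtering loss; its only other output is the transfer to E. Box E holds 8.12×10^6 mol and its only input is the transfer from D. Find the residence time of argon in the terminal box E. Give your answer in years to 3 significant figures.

3.02×10^6 yr

Box A: F(A→B) = (1.19 + 2.91) − 0.713 = 3.3870 mol/yr.
Box B: F(B→C) = (3.3870 + 1.54) − 2.51 = 2.4170 mol/yr.
Box C: F(C→D) = (2.4170 + 0.673) − 0.772 = 2.3180 mol/yr.
Box D: F(D→E) = (2.3180 + 1.41) − 1.04 = 2.6880 mol/yr.
Box E throughput = its input = 2.6880 mol/yr; τ = 8.12×10^6 / 2.6880 = 3.021×10^6 yr.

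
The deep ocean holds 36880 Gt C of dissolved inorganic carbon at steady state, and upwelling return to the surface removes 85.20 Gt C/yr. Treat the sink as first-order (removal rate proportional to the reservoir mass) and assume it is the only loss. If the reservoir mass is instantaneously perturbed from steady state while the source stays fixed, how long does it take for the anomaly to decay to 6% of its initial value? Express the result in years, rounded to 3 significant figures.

1220 yr

For a linear reservoir the anomaly decays as exp(−t/τ) with τ = M/F = 36880/85.20 = 432.9 yr.
exp(−t/τ) = 0.06 ⇒ t = −τ ln(0.06) = 432.9 × 2.813 = 1218 yr.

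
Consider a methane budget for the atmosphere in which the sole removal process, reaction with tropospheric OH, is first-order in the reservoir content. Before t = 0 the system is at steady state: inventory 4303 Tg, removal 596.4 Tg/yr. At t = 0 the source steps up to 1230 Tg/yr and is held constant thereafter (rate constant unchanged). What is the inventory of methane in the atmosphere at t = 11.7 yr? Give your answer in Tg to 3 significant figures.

τ = M₀/F₀ = 4303/596.4 = 7.215 yr; rate constant k = 1/τ.
New steady state M_∞ = F₁/k = F₁·τ = 1230 × 7.215 = 8874.4 Tg.
M(t) = M_∞ + (M₀ − M_∞)·e^(−t/τ); t/τ = 11.7/7.215 = 1.622, so e^(−t/τ) = 0.1976.
M(t) = 8874.4 − 4571 × 0.1976 = 7971.2 Tg.

7970 Tg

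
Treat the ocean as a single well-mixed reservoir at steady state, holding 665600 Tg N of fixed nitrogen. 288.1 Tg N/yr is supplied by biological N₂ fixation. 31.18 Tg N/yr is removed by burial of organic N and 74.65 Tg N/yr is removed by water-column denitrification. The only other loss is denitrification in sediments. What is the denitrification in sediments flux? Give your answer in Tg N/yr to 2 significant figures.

180 Tg N/yr

At steady state ΣF_in = ΣF_out.
ΣF_in = 288.10 Tg N/yr.
Denitrification in sediments flux = ΣF_in − (31.18 + 74.65) = 288.10 − 105.8 = 182.3 Tg N/yr.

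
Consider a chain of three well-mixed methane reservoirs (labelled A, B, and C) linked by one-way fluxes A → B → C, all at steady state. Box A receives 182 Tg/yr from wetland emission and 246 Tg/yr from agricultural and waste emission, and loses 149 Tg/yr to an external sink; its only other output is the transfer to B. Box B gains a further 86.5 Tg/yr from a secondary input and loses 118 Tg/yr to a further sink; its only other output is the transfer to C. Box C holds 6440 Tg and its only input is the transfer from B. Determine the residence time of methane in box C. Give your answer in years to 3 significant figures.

Box A: F(A→B) = (182 + 246) − 149 = 279.00 Tg/yr.
Box B: F(B→C) = (279.00 + 86.5) − 118 = 247.50 Tg/yr.
Box C throughput = its input = 247.50 Tg/yr; τ = 6440 / 247.50 = 26.02 yr.

26.0 yr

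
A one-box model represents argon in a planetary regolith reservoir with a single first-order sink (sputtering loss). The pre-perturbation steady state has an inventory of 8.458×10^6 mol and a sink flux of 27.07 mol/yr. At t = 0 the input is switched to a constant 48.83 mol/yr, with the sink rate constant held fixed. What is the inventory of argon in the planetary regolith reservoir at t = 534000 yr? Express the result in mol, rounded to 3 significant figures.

Residence time τ = M₀/F₀ = 312400 yr. The eventual steady state is M_∞ = M₀·(F₁/F₀) = 8.458×10^6 × 48.83/27.07 = 1.5257×10^7 mol.
The anomaly ΔM(t) = M(t) − M_∞ decays as ΔM₀·e^(−t/τ) with ΔM₀ = 8.458×10^6 − 1.5257×10^7 = −6.799×10^6 mol.
At t = 534000 yr, e^(−t/τ) = e^(−1.709) = 0.1810, so ΔM = −1.231×10^6 mol and M = 1.5257×10^7 − 1.231×10^6 = 1.4026×10^7 mol.

1.40×10^7 mol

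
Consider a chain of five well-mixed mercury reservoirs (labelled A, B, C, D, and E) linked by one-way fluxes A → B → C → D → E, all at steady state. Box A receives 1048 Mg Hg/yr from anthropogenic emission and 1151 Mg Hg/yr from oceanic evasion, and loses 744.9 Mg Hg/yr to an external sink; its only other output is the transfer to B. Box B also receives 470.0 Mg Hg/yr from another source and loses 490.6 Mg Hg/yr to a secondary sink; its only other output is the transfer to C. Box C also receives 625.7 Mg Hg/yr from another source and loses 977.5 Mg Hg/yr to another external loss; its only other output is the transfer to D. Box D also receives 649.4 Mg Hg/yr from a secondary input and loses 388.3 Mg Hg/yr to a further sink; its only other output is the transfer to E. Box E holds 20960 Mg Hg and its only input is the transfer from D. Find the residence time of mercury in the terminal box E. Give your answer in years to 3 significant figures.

Box A: F(A→B) = (1048 + 1151) − 744.9 = 1454.1 Mg Hg/yr.
Box B: F(B→C) = (1454.1 + 470.0) − 490.6 = 1433.5 Mg Hg/yr.
Box C: F(C→D) = (1433.5 + 625.7) − 977.5 = 1081.7 Mg Hg/yr.
Box D: F(D→E) = (1081.7 + 649.4) − 388.3 = 1342.8 Mg Hg/yr.
Box E throughput = its input = 1342.8 Mg Hg/yr; τ = 20960 / 1342.8 = 15.61 yr.

15.6 yr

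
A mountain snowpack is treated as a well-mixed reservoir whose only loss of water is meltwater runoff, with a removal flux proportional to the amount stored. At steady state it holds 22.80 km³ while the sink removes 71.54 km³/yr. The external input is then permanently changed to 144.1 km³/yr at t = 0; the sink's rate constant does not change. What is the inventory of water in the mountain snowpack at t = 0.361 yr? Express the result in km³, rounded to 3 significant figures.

Residence time τ = M₀/F₀ = 0.3187 yr. The eventual steady state is M_∞ = M₀·(F₁/F₀) = 22.80 × 144.1/71.54 = 45.925 km³.
The anomaly ΔM(t) = M(t) − M_∞ decays as ΔM₀·e^(−t/τ) with ΔM₀ = 22.80 − 45.925 = −23.13 km³.
At t = 0.361 yr, e^(−t/τ) = e^(−1.133) = 0.3222, so ΔM = −7.450 km³ and M = 45.925 − 7.450 = 38.475 km³.

38.5 km³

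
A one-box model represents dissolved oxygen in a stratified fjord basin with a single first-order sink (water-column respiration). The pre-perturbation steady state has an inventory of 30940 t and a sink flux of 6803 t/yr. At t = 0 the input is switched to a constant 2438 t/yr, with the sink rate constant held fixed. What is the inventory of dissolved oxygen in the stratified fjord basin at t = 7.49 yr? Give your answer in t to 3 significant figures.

14900 t

The sink rate constant is k = F₀/M₀ = 6803/30940 = 0.2199 yr⁻¹.
Solving dM/dt = F₁ − kM with M(0) = M₀ gives M(t) = F₁/k + (M₀ − F₁/k)·e^(−kt).
F₁/k = 2438/0.2199 = 11088 t; kt = 0.2199 × 7.49 = 1.647, e^(−kt) = 0.1927.
M(7.49) = 11088 + (30940 − 11088) × 0.1927 = 11088 + 3824 = 14912 t.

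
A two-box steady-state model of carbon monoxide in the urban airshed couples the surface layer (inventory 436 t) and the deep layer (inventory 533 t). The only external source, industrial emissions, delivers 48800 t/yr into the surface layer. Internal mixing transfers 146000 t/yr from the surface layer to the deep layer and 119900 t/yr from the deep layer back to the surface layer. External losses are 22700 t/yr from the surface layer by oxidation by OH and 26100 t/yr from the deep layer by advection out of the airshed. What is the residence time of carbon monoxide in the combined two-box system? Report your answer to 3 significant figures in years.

Residence time in the combined system uses the total inventory and the total *external* removal — internal exchanges between the two boxes cancel.
M_total = 436 + 533 = 969.00 t.
ΣF_external_out = 22700 + 26100 = 48800 t/yr.
τ = M_total / ΣF_ext = 969.00 / 48800 = 0.01986 yr.

0.0199 yr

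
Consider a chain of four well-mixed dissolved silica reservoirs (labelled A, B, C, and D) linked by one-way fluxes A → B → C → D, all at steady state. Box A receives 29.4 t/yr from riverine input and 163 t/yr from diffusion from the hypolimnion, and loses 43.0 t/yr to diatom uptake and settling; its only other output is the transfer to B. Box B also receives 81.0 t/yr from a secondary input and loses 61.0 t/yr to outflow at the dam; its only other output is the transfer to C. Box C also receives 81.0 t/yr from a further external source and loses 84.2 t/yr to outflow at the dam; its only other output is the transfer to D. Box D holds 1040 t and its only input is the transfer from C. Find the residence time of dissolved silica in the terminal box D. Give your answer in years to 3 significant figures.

Box A: F(A→B) = (29.4 + 163) − 43.0 = 149.40 t/yr.
Box B: F(B→C) = (149.40 + 81.0) − 61.0 = 169.40 t/yr.
Box C: F(C→D) = (169.40 + 81.0) − 84.2 = 166.20 t/yr.
Box D throughput = its input = 166.20 t/yr; τ = 1040 / 166.20 = 6.258 yr.

6.26 yr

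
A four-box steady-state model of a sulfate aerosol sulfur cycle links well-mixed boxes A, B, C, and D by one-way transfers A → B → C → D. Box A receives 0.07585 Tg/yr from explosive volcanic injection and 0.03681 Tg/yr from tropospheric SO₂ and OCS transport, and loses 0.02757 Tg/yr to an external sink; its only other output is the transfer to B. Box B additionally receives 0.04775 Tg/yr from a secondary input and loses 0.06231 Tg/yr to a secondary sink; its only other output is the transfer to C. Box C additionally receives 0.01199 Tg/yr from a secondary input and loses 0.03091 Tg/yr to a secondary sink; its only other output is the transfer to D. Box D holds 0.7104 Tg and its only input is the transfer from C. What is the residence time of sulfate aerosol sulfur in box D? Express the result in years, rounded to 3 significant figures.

Box A: F(A→B) = (0.07585 + 0.03681) − 0.02757 = 0.085090 Tg/yr.
Box B: F(B→C) = (0.085090 + 0.04775) − 0.06231 = 0.070530 Tg/yr.
Box C: F(C→D) = (0.070530 + 0.01199) − 0.03091 = 0.051610 Tg/yr.
Box D throughput = its input = 0.051610 Tg/yr; τ = 0.7104 / 0.051610 = 13.76 yr.

13.8 yr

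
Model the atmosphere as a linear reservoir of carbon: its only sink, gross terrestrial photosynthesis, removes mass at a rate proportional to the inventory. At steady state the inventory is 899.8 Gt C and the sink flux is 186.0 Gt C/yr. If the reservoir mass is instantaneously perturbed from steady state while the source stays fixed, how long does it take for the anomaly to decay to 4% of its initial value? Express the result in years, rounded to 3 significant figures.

15.6 yr

For a linear reservoir the anomaly decays as exp(−t/τ) with τ = M/F = 899.8/186.0 = 4.838 yr.
exp(−t/τ) = 0.04 ⇒ t = −τ ln(0.04) = 4.838 × 3.219 = 15.57 yr.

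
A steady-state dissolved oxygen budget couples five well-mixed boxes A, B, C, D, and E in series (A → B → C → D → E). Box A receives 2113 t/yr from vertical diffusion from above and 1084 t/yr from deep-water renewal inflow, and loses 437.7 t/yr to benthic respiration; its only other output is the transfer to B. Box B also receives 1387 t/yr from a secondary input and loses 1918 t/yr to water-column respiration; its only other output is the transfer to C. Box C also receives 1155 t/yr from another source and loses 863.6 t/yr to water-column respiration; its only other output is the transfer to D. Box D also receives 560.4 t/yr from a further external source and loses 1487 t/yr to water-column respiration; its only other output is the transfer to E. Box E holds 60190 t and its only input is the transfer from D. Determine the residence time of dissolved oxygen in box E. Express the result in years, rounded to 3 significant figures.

Box A: F(A→B) = (2113 + 1084) − 437.7 = 2759.3 t/yr.
Box B: F(B→C) = (2759.3 + 1387) − 1918 = 2228.3 t/yr.
Box C: F(C→D) = (2228.3 + 1155) − 863.6 = 2519.7 t/yr.
Box D: F(D→E) = (2519.7 + 560.4) − 1487 = 1593.1 t/yr.
Box E throughput = its input = 1593.1 t/yr; τ = 60190 / 1593.1 = 37.78 yr.

37.8 yr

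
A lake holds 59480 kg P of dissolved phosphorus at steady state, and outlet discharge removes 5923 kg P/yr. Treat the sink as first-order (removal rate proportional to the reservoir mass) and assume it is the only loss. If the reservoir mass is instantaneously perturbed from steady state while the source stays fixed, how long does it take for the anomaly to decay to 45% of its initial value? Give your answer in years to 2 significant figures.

For a linear reservoir the anomaly decays as exp(−t/τ) with τ = M/F = 59480/5923 = 10.04 yr.
exp(−t/τ) = 0.45 ⇒ t = −τ ln(0.45) = 10.04 × 0.7985 = 8.019 yr.

8.0 yr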